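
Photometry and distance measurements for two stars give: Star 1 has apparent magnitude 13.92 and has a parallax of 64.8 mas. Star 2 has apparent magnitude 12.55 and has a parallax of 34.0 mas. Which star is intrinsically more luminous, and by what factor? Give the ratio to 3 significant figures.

Star 2 is more luminous, by a factor of 12.8.

Star 1: p = 64.8 mas = 0.0648″ → d = 1/p = 15.43 pc
Star 1: M = m − 5 log₁₀ d + 5 = 13.92 − 5·1.1884 + 5 = 12.978
Star 2: p = 34.0 mas = 0.0340″ → d = 1/p = 29.41 pc
Star 2: M = m − 5 log₁₀ d + 5 = 12.55 − 5·1.4685 + 5 = 10.207
ΔM = M_1 − M_2 = 12.978 − (10.207) = 2.770; smaller M is more luminous → Star 2.
L ratio = 10^(0.4 |ΔM|) = 10^1.108 = 12.83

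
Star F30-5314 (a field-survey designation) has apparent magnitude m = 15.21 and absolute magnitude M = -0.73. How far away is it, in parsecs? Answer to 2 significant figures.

d ≈ 15000 pc

Distance modulus: m − M = 15.21 − (-0.73) = 15.940
m − M = 5 log₁₀ d − 5
log₁₀ d = (m − M)/5 + 1 = 4.1880
d = 10^4.1880 = 15420 pc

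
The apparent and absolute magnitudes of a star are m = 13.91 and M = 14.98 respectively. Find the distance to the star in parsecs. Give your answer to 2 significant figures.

d ≈ 6.1 pc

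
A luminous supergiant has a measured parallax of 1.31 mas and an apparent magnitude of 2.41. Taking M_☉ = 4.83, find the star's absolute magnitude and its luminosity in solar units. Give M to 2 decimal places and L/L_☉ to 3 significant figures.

M ≈ -7.00; L/L_☉ ≈ 54100

d = 1/p = 1000/1.31 mas = 763.4 pc
M = m − 5 log₁₀ d + 5 = 2.41 − 5·2.8827 + 5 = -7.004
M − M_☉ = -7.004 − 4.83 = -11.834
L/L_☉ = 10^(−0.4 × -11.834) = 54130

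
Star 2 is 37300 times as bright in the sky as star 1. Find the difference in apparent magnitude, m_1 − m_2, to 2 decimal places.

Pogson: Δm = −2.5 log₁₀(ratio) = −2.5 log₁₀(37300) = −2.5 × 4.5717 = -11.429
Star 2 is brighter so has the smaller magnitude: m_1 − m_2 is positive.

m_1 − m_2 ≈ 11.43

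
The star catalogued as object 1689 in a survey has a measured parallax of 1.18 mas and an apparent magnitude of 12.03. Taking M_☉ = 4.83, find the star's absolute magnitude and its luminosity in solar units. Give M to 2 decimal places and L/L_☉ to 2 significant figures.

d = 1/p = 1000/1.18 mas = 847.5 pc
M = m − 5 log₁₀ d + 5 = 12.03 − 5·2.9281 + 5 = 2.389
M − M_☉ = 2.389 − 4.83 = -2.441
L/L_☉ = 10^(−0.4 × -2.441) = 9.468

M ≈ 2.39; L/L_☉ ≈ 9.5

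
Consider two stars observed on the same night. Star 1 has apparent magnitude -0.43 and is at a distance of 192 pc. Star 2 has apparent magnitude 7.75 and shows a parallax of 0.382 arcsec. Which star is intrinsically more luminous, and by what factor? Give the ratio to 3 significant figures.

Star 1 is more luminous, by a factor of 1.01×10^7.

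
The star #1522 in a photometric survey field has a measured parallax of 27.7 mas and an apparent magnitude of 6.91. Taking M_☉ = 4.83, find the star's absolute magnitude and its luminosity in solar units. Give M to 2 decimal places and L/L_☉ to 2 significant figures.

M ≈ 4.12; L/L_☉ ≈ 1.9

d = 1/p = 1000/27.7 mas = 36.10 pc
M = m − 5 log₁₀ d + 5 = 6.91 − 5·1.5575 + 5 = 4.122
M − M_☉ = 4.122 − 4.83 = -0.708
L/L_☉ = 10^(−0.4 × -0.708) = 1.919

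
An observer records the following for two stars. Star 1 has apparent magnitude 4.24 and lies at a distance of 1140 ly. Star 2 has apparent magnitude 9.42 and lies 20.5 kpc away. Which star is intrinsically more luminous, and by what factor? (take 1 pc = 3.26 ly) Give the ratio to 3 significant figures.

Star 2 is more luminous, by a factor of 29.1.

Star 1: d = 1140 ly / 3.26 = 349.7 pc
Star 1: M = m − 5 log₁₀ d + 5 = 4.24 − 5·2.5437 + 5 = -3.478
Star 2: d = 20.5 kpc = 20500 pc
Star 2: M = m − 5 log₁₀ d + 5 = 9.42 − 5·4.3118 + 5 = -7.139
ΔM = M_1 − M_2 = -3.478 − (-7.139) = 3.660; smaller M is more luminous → Star 2.
L ratio = 10^(0.4 |ΔM|) = 10^1.464 = 29.12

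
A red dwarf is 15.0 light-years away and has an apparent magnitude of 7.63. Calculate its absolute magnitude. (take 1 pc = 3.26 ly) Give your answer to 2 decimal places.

d = 15.0 ly / 3.26 = 4.601 pc
5 log₁₀(d/10 pc) = 5 log₁₀(4.601) − 5 = -1.686
M = m − 5 log₁₀(d/10) = 7.63 + 1.686 = 9.316

M ≈ 9.32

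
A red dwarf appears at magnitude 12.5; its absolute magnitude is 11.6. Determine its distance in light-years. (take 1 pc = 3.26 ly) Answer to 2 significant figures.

d ≈ 49 ly

Distance modulus: m − M = 12.5 − (11.6) = 0.900
m − M = 5 log₁₀ d − 5
log₁₀ d = (m − M)/5 + 1 = 1.1800
d = 10^1.1800 = 15.14 pc
= 49.34 ly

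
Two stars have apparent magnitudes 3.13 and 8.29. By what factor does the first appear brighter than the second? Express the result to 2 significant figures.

120

Δm = 3.13 − (8.29) = -5.16
Flux ratio = 10^(−0.4 Δm) = 10^(−0.4 × -5.16) = 10^2.064 = 115.9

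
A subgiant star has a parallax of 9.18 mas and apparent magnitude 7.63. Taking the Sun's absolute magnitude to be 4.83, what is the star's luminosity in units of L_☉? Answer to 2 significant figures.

d = 1/p = 1000/9.18 mas = 108.9 pc
M = m − 5 log₁₀ d + 5 = 7.63 − 5·2.0372 + 5 = 2.444
M − M_☉ = 2.444 − 4.83 = -2.386
L/L_☉ = 10^(−0.4 × -2.386) = 9.001

L/L_☉ ≈ 9.0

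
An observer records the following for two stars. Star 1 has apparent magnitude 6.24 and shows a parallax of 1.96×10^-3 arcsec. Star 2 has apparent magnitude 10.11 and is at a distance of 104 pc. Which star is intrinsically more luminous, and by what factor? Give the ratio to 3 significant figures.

Star 1: d = 1/p = 1/1.96×10^-3″ = 510.2 pc
Star 1: M = m − 5 log₁₀ d + 5 = 6.24 − 5·2.7077 + 5 = -2.299
Star 2: M = m − 5 log₁₀ d + 5 = 10.11 − 5·2.0170 + 5 = 5.025
ΔM = M_1 − M_2 = -2.299 − (5.025) = -7.324; smaller M is more luminous → Star 1.
L ratio = 10^(0.4 |ΔM|) = 10^2.929 = 850.0

Star 1 is more luminous, by a factor of 850.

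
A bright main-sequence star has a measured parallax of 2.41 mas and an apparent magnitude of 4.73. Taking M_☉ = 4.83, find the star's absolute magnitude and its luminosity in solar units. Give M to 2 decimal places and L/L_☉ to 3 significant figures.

M ≈ -3.36; L/L_☉ ≈ 1890

d = 1/p = 1000/2.41 mas = 414.9 pc
M = m − 5 log₁₀ d + 5 = 4.73 − 5·2.6180 + 5 = -3.360
M − M_☉ = -3.360 − 4.83 = -8.190
L/L_☉ = 10^(−0.4 × -8.190) = 1888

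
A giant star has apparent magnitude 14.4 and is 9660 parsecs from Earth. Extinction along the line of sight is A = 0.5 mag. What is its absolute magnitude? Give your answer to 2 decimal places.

M ≈ -1.02

5 log₁₀(d/10 pc) = 5 log₁₀(9660) − 5 = 14.925
M = m − 5 log₁₀(d/10) − A = 14.4 − 14.925 − 0.5 = -1.025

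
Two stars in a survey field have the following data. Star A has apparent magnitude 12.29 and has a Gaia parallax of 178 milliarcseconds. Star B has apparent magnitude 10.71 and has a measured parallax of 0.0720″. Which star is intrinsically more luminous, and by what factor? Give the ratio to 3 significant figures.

Star A: p = 178 mas = 0.178″ → d = 1/p = 5.618 pc
Star A: M = m − 5 log₁₀ d + 5 = 12.29 − 5·0.7496 + 5 = 13.542
Star B: d = 1/p = 1/0.0720″ = 13.89 pc
Star B: M = m − 5 log₁₀ d + 5 = 10.71 − 5·1.1427 + 5 = 9.997
ΔM = M_A − M_B = 13.542 − (9.997) = 3.545; smaller M is more luminous → Star B.
L ratio = 10^(0.4 |ΔM|) = 10^1.418 = 26.19

Star B is more luminous, by a factor of 26.2.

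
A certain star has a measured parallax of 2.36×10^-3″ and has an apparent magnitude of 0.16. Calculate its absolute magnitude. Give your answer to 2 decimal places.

d = 1/p = 1/2.36×10^-3″ = 423.7 pc
5 log₁₀(d/10 pc) = 5 log₁₀(423.7) − 5 = 8.135
M = m − 5 log₁₀(d/10) = 0.16 − 8.135 = -7.975

M ≈ -7.98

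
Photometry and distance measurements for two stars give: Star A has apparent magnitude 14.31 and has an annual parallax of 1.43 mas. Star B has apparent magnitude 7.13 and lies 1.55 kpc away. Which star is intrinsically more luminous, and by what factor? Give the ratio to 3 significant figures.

Star B is more luminous, by a factor of 3660.

Star A: p = 1.43 mas = 1.43×10^-3″ → d = 1/p = 699.3 pc
Star A: M = m − 5 log₁₀ d + 5 = 14.31 − 5·2.8447 + 5 = 5.087
Star B: d = 1.55 kpc = 1550 pc
Star B: M = m − 5 log₁₀ d + 5 = 7.13 − 5·3.1903 + 5 = -3.822
ΔM = M_A − M_B = 5.087 − (-3.822) = 8.908; smaller M is more luminous → Star B.
L ratio = 10^(0.4 |ΔM|) = 10^3.563 = 3659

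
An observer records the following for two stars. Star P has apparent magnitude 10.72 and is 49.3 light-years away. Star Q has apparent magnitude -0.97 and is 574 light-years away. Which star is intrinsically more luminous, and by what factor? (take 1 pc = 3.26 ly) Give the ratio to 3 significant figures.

Star Q is more luminous, by a factor of 6.43×10^6.

Star P: d = 49.3 ly / 3.26 = 15.12 pc
Star P: M = m − 5 log₁₀ d + 5 = 10.72 − 5·1.1796 + 5 = 9.822
Star Q: d = 574 ly / 3.26 = 176.1 pc
Star Q: M = m − 5 log₁₀ d + 5 = -0.97 − 5·2.2457 + 5 = -7.198
ΔM = M_P − M_Q = 9.822 − (-7.198) = 17.020; smaller M is more luminous → Star Q.
L ratio = 10^(0.4 |ΔM|) = 10^6.808 = 6.429×10^6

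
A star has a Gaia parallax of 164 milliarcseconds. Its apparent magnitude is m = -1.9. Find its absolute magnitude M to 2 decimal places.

M ≈ -0.83

p = 164 mas = 0.164″ → d = 1/p = 6.098 pc
5 log₁₀(d/10 pc) = 5 log₁₀(6.098) − 5 = -1.074
M = m − 5 log₁₀(d/10) = -1.9 + 1.074 = -0.826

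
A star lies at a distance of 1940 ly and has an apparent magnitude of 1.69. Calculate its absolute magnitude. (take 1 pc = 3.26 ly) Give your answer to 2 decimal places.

d = 1940 ly / 3.26 = 595.1 pc
5 log₁₀(d/10 pc) = 5 log₁₀(595.1) − 5 = 8.873
M = m − 5 log₁₀(d/10) = 1.69 − 8.873 = -7.183

M ≈ -7.18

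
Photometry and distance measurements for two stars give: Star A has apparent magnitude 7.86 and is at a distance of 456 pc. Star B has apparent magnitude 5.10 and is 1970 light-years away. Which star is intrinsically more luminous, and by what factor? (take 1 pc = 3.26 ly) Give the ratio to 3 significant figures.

Star B is more luminous, by a factor of 22.3.

Star A: M = m − 5 log₁₀ d + 5 = 7.86 − 5·2.6590 + 5 = -0.435
Star B: d = 1970 ly / 3.26 = 604.3 pc
Star B: M = m − 5 log₁₀ d + 5 = 5.10 − 5·2.7812 + 5 = -3.806
ΔM = M_A − M_B = -0.435 − (-3.806) = 3.371; smaller M is more luminous → Star B.
L ratio = 10^(0.4 |ΔM|) = 10^1.349 = 22.31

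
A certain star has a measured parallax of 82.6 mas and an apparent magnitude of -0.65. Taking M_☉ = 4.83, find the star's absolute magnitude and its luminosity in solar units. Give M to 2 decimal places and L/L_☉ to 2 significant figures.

d = 1/p = 1000/82.6 mas = 12.11 pc
M = m − 5 log₁₀ d + 5 = -0.65 − 5·1.0830 + 5 = -1.065
M − M_☉ = -1.065 − 4.83 = -5.895
L/L_☉ = 10^(−0.4 × -5.895) = 228.1

M ≈ -1.07; L/L_☉ ≈ 230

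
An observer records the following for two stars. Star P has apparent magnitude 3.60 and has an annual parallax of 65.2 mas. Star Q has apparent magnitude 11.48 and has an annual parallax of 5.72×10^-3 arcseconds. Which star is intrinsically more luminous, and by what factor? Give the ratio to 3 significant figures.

Star P is more luminous, by a factor of 10.9.

Star P: p = 65.2 mas = 0.0652″ → d = 1/p = 15.34 pc
Star P: M = m − 5 log₁₀ d + 5 = 3.60 − 5·1.1858 + 5 = 2.671
Star Q: d = 1/p = 1/5.72×10^-3″ = 174.8 pc
Star Q: M = m − 5 log₁₀ d + 5 = 11.48 − 5·2.2426 + 5 = 5.267
ΔM = M_P − M_Q = 2.671 − (5.267) = -2.596; smaller M is more luminous → Star P.
L ratio = 10^(0.4 |ΔM|) = 10^1.038 = 10.92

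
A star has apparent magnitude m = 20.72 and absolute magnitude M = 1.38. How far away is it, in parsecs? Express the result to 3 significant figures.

d ≈ 73800 pc

Distance modulus: m − M = 20.72 − (1.38) = 19.340
m − M = 5 log₁₀ d − 5
log₁₀ d = (m − M)/5 + 1 = 4.8680
d = 10^4.8680 = 73790 pc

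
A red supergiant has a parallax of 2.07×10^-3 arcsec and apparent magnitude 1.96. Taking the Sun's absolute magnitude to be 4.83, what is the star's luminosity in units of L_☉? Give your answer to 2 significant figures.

d = 1/p = 1/2.07×10^-3″ = 483.1 pc
M = m − 5 log₁₀ d + 5 = 1.96 − 5·2.6840 + 5 = -6.460
M − M_☉ = -6.460 − 4.83 = -11.290
L/L_☉ = 10^(−0.4 × -11.290) = 32810

L/L_☉ ≈ 33000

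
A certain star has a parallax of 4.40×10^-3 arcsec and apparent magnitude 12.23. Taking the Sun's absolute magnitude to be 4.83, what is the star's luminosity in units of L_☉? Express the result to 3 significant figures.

d = 1/p = 1/4.40×10^-3″ = 227.3 pc
M = m − 5 log₁₀ d + 5 = 12.23 − 5·2.3565 + 5 = 5.447
M − M_☉ = 5.447 − 4.83 = 0.617
L/L_☉ = 10^(−0.4 × 0.617) = 0.5664

L/L_☉ ≈ 0.566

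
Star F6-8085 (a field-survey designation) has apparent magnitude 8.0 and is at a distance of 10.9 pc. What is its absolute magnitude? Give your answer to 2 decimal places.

5 log₁₀(d/10 pc) = 5 log₁₀(10.90) − 5 = 0.187
M = m − 5 log₁₀(d/10) = 8.0 − 0.187 = 7.813

M ≈ 7.81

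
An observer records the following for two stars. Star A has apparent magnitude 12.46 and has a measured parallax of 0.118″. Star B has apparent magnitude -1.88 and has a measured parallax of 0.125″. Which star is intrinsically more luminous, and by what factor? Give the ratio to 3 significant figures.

Star B is more luminous, by a factor of 485000.

Star A: d = 1/p = 1/0.118″ = 8.475 pc
Star A: M = m − 5 log₁₀ d + 5 = 12.46 − 5·0.9281 + 5 = 12.819
Star B: d = 1/p = 1/0.125″ = 8.000 pc
Star B: M = m − 5 log₁₀ d + 5 = -1.88 − 5·0.9031 + 5 = -1.395
ΔM = M_A − M_B = 12.819 − (-1.395) = 14.215; smaller M is more luminous → Star B.
L ratio = 10^(0.4 |ΔM|) = 10^5.686 = 485200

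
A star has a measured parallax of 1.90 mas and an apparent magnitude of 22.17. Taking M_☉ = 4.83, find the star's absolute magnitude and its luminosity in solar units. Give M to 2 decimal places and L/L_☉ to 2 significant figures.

M ≈ 13.56; L/L_☉ ≈ 3.2×10^-4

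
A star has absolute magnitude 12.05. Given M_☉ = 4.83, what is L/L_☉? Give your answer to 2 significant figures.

M − M_☉ = 12.05 − 4.83 = 7.220
L/L_☉ = 10^(−0.4 (M − M_☉)) = 10^-2.888 = 1.294×10^-3

L/L_☉ ≈ 1.3×10^-3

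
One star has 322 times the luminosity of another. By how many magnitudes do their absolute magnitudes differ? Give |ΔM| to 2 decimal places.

Pogson: ΔM = −2.5 log₁₀(ratio) = −2.5 log₁₀(322) = −2.5 × 2.5079 = -6.270

|ΔM| ≈ 6.27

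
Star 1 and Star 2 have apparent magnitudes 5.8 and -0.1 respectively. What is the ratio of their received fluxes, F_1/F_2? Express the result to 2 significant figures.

Δm = 5.8 − (-0.1) = 5.9
Flux ratio = 10^(−0.4 Δm) = 10^(−0.4 × 5.9) = 10^-2.360 = 4.365×10^-3

F_1/F_2 ≈ 4.4×10^-3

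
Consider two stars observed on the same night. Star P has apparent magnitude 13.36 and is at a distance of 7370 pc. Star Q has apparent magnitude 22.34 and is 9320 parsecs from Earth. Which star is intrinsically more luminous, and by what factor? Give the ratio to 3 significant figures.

Star P is more luminous, by a factor of 2440.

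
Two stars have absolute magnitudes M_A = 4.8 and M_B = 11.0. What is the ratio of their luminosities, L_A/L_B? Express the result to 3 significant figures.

L_A/L_B ≈ 302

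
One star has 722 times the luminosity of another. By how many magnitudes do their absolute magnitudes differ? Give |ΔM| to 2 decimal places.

|ΔM| ≈ 7.15

Pogson: ΔM = −2.5 log₁₀(ratio) = −2.5 log₁₀(722) = −2.5 × 2.8585 = -7.146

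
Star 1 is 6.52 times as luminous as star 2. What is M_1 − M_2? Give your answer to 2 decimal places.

M_1 − M_2 ≈ -2.04

Pogson: ΔM = −2.5 log₁₀(ratio) = −2.5 log₁₀(6.52) = −2.5 × 0.8142 = -2.036
Star 1 is brighter, so it has the smaller magnitude: the difference is negative.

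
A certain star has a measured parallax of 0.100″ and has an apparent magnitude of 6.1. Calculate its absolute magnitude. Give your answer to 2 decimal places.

M ≈ 6.10

d = 1/p = 1/0.100″ = 10.00 pc
5 log₁₀(d/10 pc) = 5 log₁₀(10.00) − 5 = 0.000
M = m − 5 log₁₀(d/10) = 6.1 − 0.000 = 6.100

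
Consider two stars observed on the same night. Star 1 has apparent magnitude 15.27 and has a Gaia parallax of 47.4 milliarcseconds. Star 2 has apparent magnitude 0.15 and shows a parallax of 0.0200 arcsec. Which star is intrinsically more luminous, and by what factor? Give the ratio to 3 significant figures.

Star 1: p = 47.4 mas = 0.0474″ → d = 1/p = 21.10 pc
Star 1: M = m − 5 log₁₀ d + 5 = 15.27 − 5·1.3242 + 5 = 13.649
Star 2: d = 1/p = 1/0.0200″ = 50.00 pc
Star 2: M = m − 5 log₁₀ d + 5 = 0.15 − 5·1.6990 + 5 = -3.345
ΔM = M_1 − M_2 = 13.649 − (-3.345) = 16.994; smaller M is more luminous → Star 2.
L ratio = 10^(0.4 |ΔM|) = 10^6.797 = 6.273×10^6

Star 2 is more luminous, by a factor of 6.27×10^6.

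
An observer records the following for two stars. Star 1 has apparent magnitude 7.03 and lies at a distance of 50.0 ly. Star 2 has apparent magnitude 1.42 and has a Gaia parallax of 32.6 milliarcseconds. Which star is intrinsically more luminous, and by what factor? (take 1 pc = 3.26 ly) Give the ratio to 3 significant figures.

Star 2 is more luminous, by a factor of 702.

Star 1: d = 50.0 ly / 3.26 = 15.34 pc
Star 1: M = m − 5 log₁₀ d + 5 = 7.03 − 5·1.1858 + 5 = 6.101
Star 2: p = 32.6 mas = 0.0326″ → d = 1/p = 30.67 pc
Star 2: M = m − 5 log₁₀ d + 5 = 1.42 − 5·1.4868 + 5 = -1.014
ΔM = M_1 − M_2 = 6.101 − (-1.014) = 7.115; smaller M is more luminous → Star 2.
L ratio = 10^(0.4 |ΔM|) = 10^2.846 = 701.6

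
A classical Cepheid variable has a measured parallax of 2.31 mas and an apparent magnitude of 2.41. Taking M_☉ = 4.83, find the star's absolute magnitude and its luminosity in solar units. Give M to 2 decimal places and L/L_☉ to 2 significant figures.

M ≈ -5.77; L/L_☉ ≈ 17000

d = 1/p = 1000/2.31 mas = 432.9 pc
M = m − 5 log₁₀ d + 5 = 2.41 − 5·2.6364 + 5 = -5.772
M − M_☉ = -5.772 − 4.83 = -10.602
L/L_☉ = 10^(−0.4 × -10.602) = 17410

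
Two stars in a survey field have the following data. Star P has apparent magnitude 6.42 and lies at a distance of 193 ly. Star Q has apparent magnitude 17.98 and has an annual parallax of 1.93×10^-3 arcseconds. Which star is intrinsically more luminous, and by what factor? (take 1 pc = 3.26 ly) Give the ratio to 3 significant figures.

Star P is more luminous, by a factor of 549.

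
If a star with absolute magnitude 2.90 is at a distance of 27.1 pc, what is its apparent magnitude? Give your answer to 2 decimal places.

m ≈ 5.06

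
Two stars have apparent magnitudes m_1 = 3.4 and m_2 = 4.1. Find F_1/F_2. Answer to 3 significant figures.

F_1/F_2 ≈ 1.91

Magnitude difference = -0.7
Flux ratio = 10^(−0.4 Δm) = 10^(−0.4 × -0.7) = 10^0.280 = 1.905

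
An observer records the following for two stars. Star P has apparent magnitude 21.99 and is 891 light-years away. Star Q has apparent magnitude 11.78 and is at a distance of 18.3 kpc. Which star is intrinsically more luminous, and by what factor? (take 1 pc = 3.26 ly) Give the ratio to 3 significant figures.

Star Q is more luminous, by a factor of 5.44×10^7.

Star P: d = 891 ly / 3.26 = 273.3 pc
Star P: M = m − 5 log₁₀ d + 5 = 21.99 − 5·2.4367 + 5 = 14.807
Star Q: d = 18.3 kpc = 18300 pc
Star Q: M = m − 5 log₁₀ d + 5 = 11.78 − 5·4.2625 + 5 = -4.532
ΔM = M_P − M_Q = 14.807 − (-4.532) = 19.339; smaller M is more luminous → Star Q.
L ratio = 10^(0.4 |ΔM|) = 10^7.736 = 5.440×10^7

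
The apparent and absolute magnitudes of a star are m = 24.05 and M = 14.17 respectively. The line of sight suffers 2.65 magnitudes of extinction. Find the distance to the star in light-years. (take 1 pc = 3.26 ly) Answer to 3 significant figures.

d ≈ 910 ly

m − M = 5 log₁₀(d/10 pc) + A  ⇒  24.05 − (14.17) − 2.65 = 5 log₁₀(d/10)
7.230 = 5 log₁₀(d/10)
log₁₀ d = (m − M − A)/5 + 1 = 2.4460
d = 10^2.4460 = 279.3 pc
= 910.4 ly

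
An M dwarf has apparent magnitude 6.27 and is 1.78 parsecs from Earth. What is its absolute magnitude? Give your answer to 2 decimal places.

5 log₁₀(d/10 pc) = 5 log₁₀(1.780) − 5 = -3.748
M = m − 5 log₁₀(d/10) = 6.27 + 3.748 = 10.018

M ≈ 10.02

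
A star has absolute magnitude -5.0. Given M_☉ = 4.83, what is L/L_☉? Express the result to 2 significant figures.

M − M_☉ = -5.0 − 4.83 = -9.830
L/L_☉ = 10^(−0.4 (M − M_☉)) = 10^3.932 = 8551

L/L_☉ ≈ 8600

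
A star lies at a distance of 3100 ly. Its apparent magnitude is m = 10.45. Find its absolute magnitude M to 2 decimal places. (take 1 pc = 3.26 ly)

M ≈ 0.56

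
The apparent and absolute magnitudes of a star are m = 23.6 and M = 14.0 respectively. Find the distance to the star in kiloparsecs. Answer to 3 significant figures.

Distance modulus: m − M = 23.6 − (14.0) = 9.600
m − M = 5 log₁₀ d − 5
log₁₀ d = (m − M)/5 + 1 = 2.9200
d = 10^2.9200 = 831.8 pc
= 0.8318 kpc

d ≈ 0.832 kpc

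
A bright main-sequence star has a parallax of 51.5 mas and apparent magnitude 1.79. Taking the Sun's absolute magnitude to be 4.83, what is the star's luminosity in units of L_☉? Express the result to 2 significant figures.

d = 1/p = 1000/51.5 mas = 19.42 pc
M = m − 5 log₁₀ d + 5 = 1.79 − 5·1.2882 + 5 = 0.349
M − M_☉ = 0.349 − 4.83 = -4.481
L/L_☉ = 10^(−0.4 × -4.481) = 62.00

L/L_☉ ≈ 62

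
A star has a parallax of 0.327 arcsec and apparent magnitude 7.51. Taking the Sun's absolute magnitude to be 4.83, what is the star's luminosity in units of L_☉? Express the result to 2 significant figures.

L/L_☉ ≈ 7.9×10^-3

d = 1/p = 1/0.327″ = 3.058 pc
M = m − 5 log₁₀ d + 5 = 7.51 − 5·0.4855 + 5 = 10.083
M − M_☉ = 10.083 − 4.83 = 5.253
L/L_☉ = 10^(−0.4 × 5.253) = 7.923×10^-3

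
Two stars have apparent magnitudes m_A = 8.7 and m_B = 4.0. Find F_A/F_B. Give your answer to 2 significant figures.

F_A/F_B ≈ 0.013

Magnitude difference = 4.7
Flux ratio = 10^(−0.4 Δm) = 10^(−0.4 × 4.7) = 10^-1.880 = 0.01318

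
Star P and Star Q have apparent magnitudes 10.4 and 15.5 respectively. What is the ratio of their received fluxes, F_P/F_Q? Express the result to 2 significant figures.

Δm = 10.4 − (15.5) = -5.1
Flux ratio = 10^(−0.4 Δm) = 10^(−0.4 × -5.1) = 10^2.040 = 109.6

F_P/F_Q ≈ 110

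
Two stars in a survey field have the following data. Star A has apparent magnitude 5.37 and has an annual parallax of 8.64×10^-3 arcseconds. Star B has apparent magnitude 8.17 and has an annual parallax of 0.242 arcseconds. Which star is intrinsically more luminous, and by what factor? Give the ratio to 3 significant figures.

Star A: d = 1/p = 1/8.64×10^-3″ = 115.7 pc
Star A: M = m − 5 log₁₀ d + 5 = 5.37 − 5·2.0635 + 5 = 0.053
Star B: d = 1/p = 1/0.242″ = 4.132 pc
Star B: M = m − 5 log₁₀ d + 5 = 8.17 − 5·0.6162 + 5 = 10.089
ΔM = M_A − M_B = 0.053 − (10.089) = -10.037; smaller M is more luminous → Star A.
L ratio = 10^(0.4 |ΔM|) = 10^4.015 = 10340

Star A is more luminous, by a factor of 10300.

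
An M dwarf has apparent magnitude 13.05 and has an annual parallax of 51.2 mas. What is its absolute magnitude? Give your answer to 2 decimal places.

M ≈ 11.60

p = 51.2 mas = 0.0512″ → d = 1/p = 19.53 pc
5 log₁₀(d/10 pc) = 5 log₁₀(19.53) − 5 = 1.454
M = m − 5 log₁₀(d/10) = 13.05 − 1.454 = 11.596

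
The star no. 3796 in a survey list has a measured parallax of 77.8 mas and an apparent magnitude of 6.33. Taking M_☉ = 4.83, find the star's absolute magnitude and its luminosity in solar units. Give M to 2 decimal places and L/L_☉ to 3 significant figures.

M ≈ 5.78; L/L_☉ ≈ 0.415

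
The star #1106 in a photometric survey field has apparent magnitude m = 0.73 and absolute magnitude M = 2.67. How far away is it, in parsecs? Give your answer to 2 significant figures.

d ≈ 4.1 pc

Distance modulus: m − M = 0.73 − (2.67) = -1.940
m − M = 5 log₁₀ d − 5
log₁₀ d = (m − M)/5 + 1 = 0.6120
d = 10^0.6120 = 4.093 pc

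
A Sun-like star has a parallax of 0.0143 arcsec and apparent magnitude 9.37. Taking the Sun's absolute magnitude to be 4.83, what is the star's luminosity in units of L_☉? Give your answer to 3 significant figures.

L/L_☉ ≈ 0.747

d = 1/p = 1/0.0143″ = 69.93 pc
M = m − 5 log₁₀ d + 5 = 9.37 − 5·1.8447 + 5 = 5.147
M − M_☉ = 5.147 − 4.83 = 0.317
L/L_☉ = 10^(−0.4 × 0.317) = 0.7470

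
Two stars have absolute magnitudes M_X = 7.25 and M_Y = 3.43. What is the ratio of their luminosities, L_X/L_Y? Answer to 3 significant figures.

L_X/L_Y ≈ 0.0296

ΔM = M_X − M_Y = 3.82
L_X/L_Y = 10^(−0.4 ΔM) = 10^-1.528 = 0.02965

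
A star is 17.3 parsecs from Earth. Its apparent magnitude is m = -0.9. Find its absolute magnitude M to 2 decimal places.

M ≈ -2.09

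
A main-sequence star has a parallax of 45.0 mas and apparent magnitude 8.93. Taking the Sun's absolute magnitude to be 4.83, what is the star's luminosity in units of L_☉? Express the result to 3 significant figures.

L/L_☉ ≈ 0.113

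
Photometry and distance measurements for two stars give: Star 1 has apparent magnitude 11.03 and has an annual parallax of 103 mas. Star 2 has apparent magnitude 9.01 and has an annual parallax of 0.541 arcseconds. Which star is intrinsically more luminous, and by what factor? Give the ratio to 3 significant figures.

Star 1 is more luminous, by a factor of 4.29.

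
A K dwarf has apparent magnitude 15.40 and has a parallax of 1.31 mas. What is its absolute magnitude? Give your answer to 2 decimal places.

M ≈ 5.99

p = 1.31 mas = 1.31×10^-3″ → d = 1/p = 763.4 pc
5 log₁₀(d/10 pc) = 5 log₁₀(763.4) − 5 = 9.414
M = m − 5 log₁₀(d/10) = 15.40 − 9.414 = 5.986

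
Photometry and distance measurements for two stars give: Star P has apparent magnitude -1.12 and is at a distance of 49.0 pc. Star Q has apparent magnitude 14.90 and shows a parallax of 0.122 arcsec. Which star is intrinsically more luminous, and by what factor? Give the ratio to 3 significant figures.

Star P is more luminous, by a factor of 9.14×10^7.

Star P: M = m − 5 log₁₀ d + 5 = -1.12 − 5·1.6902 + 5 = -4.571
Star Q: d = 1/p = 1/0.122″ = 8.197 pc
Star Q: M = m − 5 log₁₀ d + 5 = 14.90 − 5·0.9136 + 5 = 15.332
ΔM = M_P − M_Q = -4.571 − (15.332) = -19.903; smaller M is more luminous → Star P.
L ratio = 10^(0.4 |ΔM|) = 10^7.961 = 9.143×10^7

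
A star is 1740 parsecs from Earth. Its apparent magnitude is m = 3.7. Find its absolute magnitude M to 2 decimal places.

M ≈ -7.50

5 log₁₀(d/10 pc) = 5 log₁₀(1740) − 5 = 11.203
M = m − 5 log₁₀(d/10) = 3.7 − 11.203 = -7.503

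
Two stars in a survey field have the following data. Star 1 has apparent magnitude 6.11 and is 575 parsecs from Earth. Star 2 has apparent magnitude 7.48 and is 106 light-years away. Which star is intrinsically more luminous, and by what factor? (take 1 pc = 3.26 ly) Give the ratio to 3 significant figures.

Star 1 is more luminous, by a factor of 1100.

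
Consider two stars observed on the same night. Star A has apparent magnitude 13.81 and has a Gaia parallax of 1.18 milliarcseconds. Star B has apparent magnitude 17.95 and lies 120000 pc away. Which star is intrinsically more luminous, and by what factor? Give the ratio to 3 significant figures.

Star B is more luminous, by a factor of 443.

Star A: p = 1.18 mas = 1.18×10^-3″ → d = 1/p = 847.5 pc
Star A: M = m − 5 log₁₀ d + 5 = 13.81 − 5·2.9281 + 5 = 4.169
Star B: M = m − 5 log₁₀ d + 5 = 17.95 − 5·5.0792 + 5 = -2.446
ΔM = M_A − M_B = 4.169 − (-2.446) = 6.615; smaller M is more luminous → Star B.
L ratio = 10^(0.4 |ΔM|) = 10^2.646 = 442.7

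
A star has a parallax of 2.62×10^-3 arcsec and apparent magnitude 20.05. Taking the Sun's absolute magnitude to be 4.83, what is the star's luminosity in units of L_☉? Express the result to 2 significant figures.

d = 1/p = 1/2.62×10^-3″ = 381.7 pc
M = m − 5 log₁₀ d + 5 = 20.05 − 5·2.5817 + 5 = 12.142
M − M_☉ = 12.142 − 4.83 = 7.312
L/L_☉ = 10^(−0.4 × 7.312) = 1.190×10^-3

L/L_☉ ≈ 1.2×10^-3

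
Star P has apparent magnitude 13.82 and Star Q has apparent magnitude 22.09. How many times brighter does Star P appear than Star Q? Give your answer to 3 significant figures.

2030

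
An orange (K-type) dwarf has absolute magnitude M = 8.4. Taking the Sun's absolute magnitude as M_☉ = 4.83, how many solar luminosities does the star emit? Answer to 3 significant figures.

M − M_☉ = 8.4 − 4.83 = 3.570
L/L_☉ = 10^(−0.4 (M − M_☉)) = 10^-1.428 = 0.03733

L/L_☉ ≈ 0.0373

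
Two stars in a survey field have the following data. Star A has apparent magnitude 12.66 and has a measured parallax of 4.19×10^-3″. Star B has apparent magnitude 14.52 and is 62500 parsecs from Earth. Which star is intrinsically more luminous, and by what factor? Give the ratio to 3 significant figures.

Star A: d = 1/p = 1/4.19×10^-3″ = 238.7 pc
Star A: M = m − 5 log₁₀ d + 5 = 12.66 − 5·2.3778 + 5 = 5.771
Star B: M = m − 5 log₁₀ d + 5 = 14.52 − 5·4.7959 + 5 = -4.459
ΔM = M_A − M_B = 5.771 − (-4.459) = 10.230; smaller M is more luminous → Star B.
L ratio = 10^(0.4 |ΔM|) = 10^4.092 = 12360

Star B is more luminous, by a factor of 12400.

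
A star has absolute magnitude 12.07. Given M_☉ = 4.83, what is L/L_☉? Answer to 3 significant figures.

M − M_☉ = 12.07 − 4.83 = 7.240
L/L_☉ = 10^(−0.4 (M − M_☉)) = 10^-2.896 = 1.271×10^-3

L/L_☉ ≈ 1.27×10^-3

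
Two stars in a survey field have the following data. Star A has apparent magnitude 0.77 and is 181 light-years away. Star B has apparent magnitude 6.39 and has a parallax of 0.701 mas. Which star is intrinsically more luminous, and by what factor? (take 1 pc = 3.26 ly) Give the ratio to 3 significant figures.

Star A: d = 181 ly / 3.26 = 55.52 pc
Star A: M = m − 5 log₁₀ d + 5 = 0.77 − 5·1.7445 + 5 = -2.952
Star B: p = 0.701 mas = 7.01×10^-4″ → d = 1/p = 1427 pc
Star B: M = m − 5 log₁₀ d + 5 = 6.39 − 5·3.1543 + 5 = -4.381
ΔM = M_A − M_B = -2.952 − (-4.381) = 1.429; smaller M is more luminous → Star B.
L ratio = 10^(0.4 |ΔM|) = 10^0.572 = 3.729

Star B is more luminous, by a factor of 3.73.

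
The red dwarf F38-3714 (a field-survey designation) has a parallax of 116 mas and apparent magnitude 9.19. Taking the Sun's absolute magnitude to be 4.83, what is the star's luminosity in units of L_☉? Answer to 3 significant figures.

L/L_☉ ≈ 0.0134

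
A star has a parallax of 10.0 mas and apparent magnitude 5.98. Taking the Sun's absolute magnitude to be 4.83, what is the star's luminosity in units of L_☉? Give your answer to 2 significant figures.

d = 1/p = 1000/10.0 mas = 100.0 pc
M = m − 5 log₁₀ d + 5 = 5.98 − 5·2.0000 + 5 = 0.980
M − M_☉ = 0.980 − 4.83 = -3.850
L/L_☉ = 10^(−0.4 × -3.850) = 34.67

L/L_☉ ≈ 35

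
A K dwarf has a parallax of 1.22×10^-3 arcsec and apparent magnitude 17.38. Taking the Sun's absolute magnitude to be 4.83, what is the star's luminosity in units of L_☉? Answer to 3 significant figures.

L/L_☉ ≈ 0.0642

d = 1/p = 1/1.22×10^-3″ = 819.7 pc
M = m − 5 log₁₀ d + 5 = 17.38 − 5·2.9136 + 5 = 7.812
M − M_☉ = 7.812 − 4.83 = 2.982
L/L_☉ = 10^(−0.4 × 2.982) = 0.06416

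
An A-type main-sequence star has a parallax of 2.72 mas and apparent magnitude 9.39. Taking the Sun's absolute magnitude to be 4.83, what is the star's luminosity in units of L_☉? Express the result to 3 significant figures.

L/L_☉ ≈ 20.3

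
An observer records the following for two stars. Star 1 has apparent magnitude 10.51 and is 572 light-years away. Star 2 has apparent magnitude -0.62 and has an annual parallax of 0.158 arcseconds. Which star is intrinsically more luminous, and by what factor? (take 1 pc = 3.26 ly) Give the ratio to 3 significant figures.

Star 2 is more luminous, by a factor of 36.8.

Star 1: d = 572 ly / 3.26 = 175.5 pc
Star 1: M = m − 5 log₁₀ d + 5 = 10.51 − 5·2.2442 + 5 = 4.289
Star 2: d = 1/p = 1/0.158″ = 6.329 pc
Star 2: M = m − 5 log₁₀ d + 5 = -0.62 − 5·0.8013 + 5 = 0.373
ΔM = M_1 − M_2 = 4.289 − (0.373) = 3.916; smaller M is more luminous → Star 2.
L ratio = 10^(0.4 |ΔM|) = 10^1.566 = 36.84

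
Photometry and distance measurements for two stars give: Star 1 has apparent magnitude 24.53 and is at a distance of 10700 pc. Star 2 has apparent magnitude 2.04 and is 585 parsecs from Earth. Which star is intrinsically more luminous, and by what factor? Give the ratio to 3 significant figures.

Star 2 is more luminous, by a factor of 2.96×10^6.

Star 1: M = m − 5 log₁₀ d + 5 = 24.53 − 5·4.0294 + 5 = 9.383
Star 2: M = m − 5 log₁₀ d + 5 = 2.04 − 5·2.7672 + 5 = -6.796
ΔM = M_1 − M_2 = 9.383 − (-6.796) = 16.179; smaller M is more luminous → Star 2.
L ratio = 10^(0.4 |ΔM|) = 10^6.472 = 2.962×10^6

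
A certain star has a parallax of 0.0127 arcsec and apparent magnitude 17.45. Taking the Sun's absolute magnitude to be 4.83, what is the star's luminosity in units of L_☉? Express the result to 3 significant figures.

L/L_☉ ≈ 5.55×10^-4

d = 1/p = 1/0.0127″ = 78.74 pc
M = m − 5 log₁₀ d + 5 = 17.45 − 5·1.8962 + 5 = 12.969
M − M_☉ = 12.969 − 4.83 = 8.139
L/L_☉ = 10^(−0.4 × 8.139) = 5.551×10^-4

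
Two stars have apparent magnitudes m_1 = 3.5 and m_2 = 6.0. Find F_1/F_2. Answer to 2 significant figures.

F_1/F_2 ≈ 10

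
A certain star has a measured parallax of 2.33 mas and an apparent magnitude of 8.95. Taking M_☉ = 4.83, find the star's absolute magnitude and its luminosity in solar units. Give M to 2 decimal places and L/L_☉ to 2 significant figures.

M ≈ 0.79; L/L_☉ ≈ 41

d = 1/p = 1000/2.33 mas = 429.2 pc
M = m − 5 log₁₀ d + 5 = 8.95 − 5·2.6326 + 5 = 0.787
M − M_☉ = 0.787 − 4.83 = -4.043
L/L_☉ = 10^(−0.4 × -4.043) = 41.43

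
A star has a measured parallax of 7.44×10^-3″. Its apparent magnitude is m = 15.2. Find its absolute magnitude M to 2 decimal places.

M ≈ 9.56

d = 1/p = 1/7.44×10^-3″ = 134.4 pc
5 log₁₀(d/10 pc) = 5 log₁₀(134.4) − 5 = 5.642
M = m − 5 log₁₀(d/10) = 15.2 − 5.642 = 9.558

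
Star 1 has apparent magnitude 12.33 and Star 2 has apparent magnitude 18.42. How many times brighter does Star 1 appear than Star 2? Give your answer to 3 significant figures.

273

Magnitude difference = -6.09
Flux ratio = 10^(−0.4 Δm) = 10^(−0.4 × -6.09) = 10^2.436 = 272.9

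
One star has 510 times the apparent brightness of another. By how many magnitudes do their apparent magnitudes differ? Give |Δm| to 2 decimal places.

|Δm| ≈ 6.77

Pogson: Δm = −2.5 log₁₀(ratio) = −2.5 log₁₀(510) = −2.5 × 2.7076 = -6.769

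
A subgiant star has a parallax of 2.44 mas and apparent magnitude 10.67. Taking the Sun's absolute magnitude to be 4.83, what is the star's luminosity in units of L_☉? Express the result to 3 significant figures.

d = 1/p = 1000/2.44 mas = 409.8 pc
M = m − 5 log₁₀ d + 5 = 10.67 − 5·2.6126 + 5 = 2.607
M − M_☉ = 2.607 − 4.83 = -2.223
L/L_☉ = 10^(−0.4 × -2.223) = 7.749

L/L_☉ ≈ 7.75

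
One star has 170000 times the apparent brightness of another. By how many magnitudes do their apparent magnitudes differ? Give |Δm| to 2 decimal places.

Pogson: Δm = −2.5 log₁₀(ratio) = −2.5 log₁₀(170000) = −2.5 × 5.2304 = -13.076

|Δm| ≈ 13.08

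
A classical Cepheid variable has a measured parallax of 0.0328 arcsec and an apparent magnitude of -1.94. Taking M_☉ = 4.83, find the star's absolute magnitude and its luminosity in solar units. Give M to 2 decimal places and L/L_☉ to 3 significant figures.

d = 1/p = 1/0.0328″ = 30.49 pc
M = m − 5 log₁₀ d + 5 = -1.94 − 5·1.4841 + 5 = -4.361
M − M_☉ = -4.361 − 4.83 = -9.191
L/L_☉ = 10^(−0.4 × -9.191) = 4745

M ≈ -4.36; L/L_☉ ≈ 4750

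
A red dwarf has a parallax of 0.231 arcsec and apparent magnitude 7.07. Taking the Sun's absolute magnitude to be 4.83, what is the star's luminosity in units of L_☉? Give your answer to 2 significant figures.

d = 1/p = 1/0.231″ = 4.329 pc
M = m − 5 log₁₀ d + 5 = 7.07 − 5·0.6364 + 5 = 8.888
M − M_☉ = 8.888 − 4.83 = 4.058
L/L_☉ = 10^(−0.4 × 4.058) = 0.02381

L/L_☉ ≈ 0.024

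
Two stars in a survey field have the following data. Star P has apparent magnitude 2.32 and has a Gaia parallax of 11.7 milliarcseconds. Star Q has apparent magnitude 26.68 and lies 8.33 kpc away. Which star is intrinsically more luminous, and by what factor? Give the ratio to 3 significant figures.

Star P: p = 11.7 mas = 0.0117″ → d = 1/p = 85.47 pc
Star P: M = m − 5 log₁₀ d + 5 = 2.32 − 5·1.9318 + 5 = -2.339
Star Q: d = 8.33 kpc = 8330 pc
Star Q: M = m − 5 log₁₀ d + 5 = 26.68 − 5·3.9206 + 5 = 12.077
ΔM = M_P − M_Q = -2.339 − (12.077) = -14.416; smaller M is more luminous → Star P.
L ratio = 10^(0.4 |ΔM|) = 10^5.766 = 583900

Star P is more luminous, by a factor of 584000.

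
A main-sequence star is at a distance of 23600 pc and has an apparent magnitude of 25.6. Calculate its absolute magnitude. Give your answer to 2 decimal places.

M ≈ 8.74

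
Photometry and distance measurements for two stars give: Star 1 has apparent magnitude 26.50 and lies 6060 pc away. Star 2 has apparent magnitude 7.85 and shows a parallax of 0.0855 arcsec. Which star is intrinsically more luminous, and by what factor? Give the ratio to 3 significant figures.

Star 2 is more luminous, by a factor of 107.

Star 1: M = m − 5 log₁₀ d + 5 = 26.50 − 5·3.7825 + 5 = 12.588
Star 2: d = 1/p = 1/0.0855″ = 11.70 pc
Star 2: M = m − 5 log₁₀ d + 5 = 7.85 − 5·1.0680 + 5 = 7.510
ΔM = M_1 − M_2 = 12.588 − (7.510) = 5.078; smaller M is more luminous → Star 2.
L ratio = 10^(0.4 |ΔM|) = 10^2.031 = 107.4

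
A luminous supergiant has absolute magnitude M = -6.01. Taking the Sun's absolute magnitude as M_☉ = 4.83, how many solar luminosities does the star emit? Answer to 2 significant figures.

L/L_☉ ≈ 22000

M − M_☉ = -6.01 − 4.83 = -10.840
L/L_☉ = 10^(−0.4 (M − M_☉)) = 10^4.336 = 21680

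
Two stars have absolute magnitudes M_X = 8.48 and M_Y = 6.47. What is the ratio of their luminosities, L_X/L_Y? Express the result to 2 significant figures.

L_X/L_Y ≈ 0.16

ΔM = M_X − M_Y = 2.01
L_X/L_Y = 10^(−0.4 ΔM) = 10^-0.804 = 0.1570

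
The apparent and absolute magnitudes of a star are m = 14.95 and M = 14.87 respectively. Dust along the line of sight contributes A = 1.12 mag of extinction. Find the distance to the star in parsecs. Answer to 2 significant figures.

d ≈ 6.2 pc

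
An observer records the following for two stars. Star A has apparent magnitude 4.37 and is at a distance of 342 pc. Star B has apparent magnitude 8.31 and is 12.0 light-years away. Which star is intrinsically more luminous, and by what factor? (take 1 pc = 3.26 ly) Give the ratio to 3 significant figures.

Star A is more luminous, by a factor of 325000.

Star A: M = m − 5 log₁₀ d + 5 = 4.37 − 5·2.5340 + 5 = -3.300
Star B: d = 12.0 ly / 3.26 = 3.681 pc
Star B: M = m − 5 log₁₀ d + 5 = 8.31 − 5·0.5660 + 5 = 10.480
ΔM = M_A − M_B = -3.300 − (10.480) = -13.780; smaller M is more luminous → Star A.
L ratio = 10^(0.4 |ΔM|) = 10^5.512 = 325200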